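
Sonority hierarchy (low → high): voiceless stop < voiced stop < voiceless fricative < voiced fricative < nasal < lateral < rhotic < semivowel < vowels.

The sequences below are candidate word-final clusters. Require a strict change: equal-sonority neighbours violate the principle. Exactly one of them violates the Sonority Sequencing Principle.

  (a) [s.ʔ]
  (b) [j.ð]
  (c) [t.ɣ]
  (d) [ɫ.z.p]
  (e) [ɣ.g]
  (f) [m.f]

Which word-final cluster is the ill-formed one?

(a) 3-1 → obeys
(b) 8-4 → obeys
(c) 1-4 → violates
(d) 6-4-1 → obeys
(e) 4-2 → obeys
(f) 5-3 → obeys

c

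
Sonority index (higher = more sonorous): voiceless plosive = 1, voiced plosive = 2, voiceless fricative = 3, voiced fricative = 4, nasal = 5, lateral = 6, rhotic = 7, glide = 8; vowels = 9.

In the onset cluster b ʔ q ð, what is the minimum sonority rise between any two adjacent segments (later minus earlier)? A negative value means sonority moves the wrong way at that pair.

/b/: voiced plosive = 2.
/ʔ/: voiceless plosive = 1.
/q/: voiceless plosive = 1.
/ð/: voiced fricative = 4.
/b/→/ʔ/: change -1.
/ʔ/→/q/: change +0.
/q/→/ð/: change +3.
Minimum = -1.

-1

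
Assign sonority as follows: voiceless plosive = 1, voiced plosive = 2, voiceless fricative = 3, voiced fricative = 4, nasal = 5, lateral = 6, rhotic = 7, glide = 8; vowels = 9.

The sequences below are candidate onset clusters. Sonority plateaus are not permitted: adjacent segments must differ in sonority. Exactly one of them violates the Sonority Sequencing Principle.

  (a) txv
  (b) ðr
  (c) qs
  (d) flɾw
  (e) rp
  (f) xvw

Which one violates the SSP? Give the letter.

e

(a) sonority 1-3-4: well-formed.
(b) sonority 4-7: well-formed.
(c) sonority 1-3: well-formed.
(d) sonority 3-6-7-8: well-formed.
(e) sonority 7-1: ill-formed.
(f) sonority 3-4-8: well-formed.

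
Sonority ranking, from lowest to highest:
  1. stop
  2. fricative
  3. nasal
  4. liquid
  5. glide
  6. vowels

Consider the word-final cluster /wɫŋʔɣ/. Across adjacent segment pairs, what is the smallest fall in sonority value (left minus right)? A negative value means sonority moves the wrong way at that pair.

/w/: glide = 5.
/ɫ/: liquid = 4.
/ŋ/: nasal = 3.
/ʔ/: stop = 1.
/ɣ/: fricative = 2.
/w/→/ɫ/: change +1.
/ɫ/→/ŋ/: change +1.
/ŋ/→/ʔ/: change +2.
/ʔ/→/ɣ/: change -1.
Minimum = -1.

-1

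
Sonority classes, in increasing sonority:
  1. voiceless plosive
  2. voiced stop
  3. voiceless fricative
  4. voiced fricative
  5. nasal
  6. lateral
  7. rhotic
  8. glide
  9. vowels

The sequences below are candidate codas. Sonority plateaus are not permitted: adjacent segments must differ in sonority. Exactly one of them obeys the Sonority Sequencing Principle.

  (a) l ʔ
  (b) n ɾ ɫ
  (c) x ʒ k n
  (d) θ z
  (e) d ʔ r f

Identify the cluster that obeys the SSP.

(a) l ʔ: profile 6-1 — obeys.
(b) n ɾ ɫ: profile 5-7-6 — violates.
(c) x ʒ k n: profile 3-4-1-5 — violates.
(d) θ z: profile 3-4 — violates.
(e) d ʔ r f: profile 2-1-7-3 — violates.

a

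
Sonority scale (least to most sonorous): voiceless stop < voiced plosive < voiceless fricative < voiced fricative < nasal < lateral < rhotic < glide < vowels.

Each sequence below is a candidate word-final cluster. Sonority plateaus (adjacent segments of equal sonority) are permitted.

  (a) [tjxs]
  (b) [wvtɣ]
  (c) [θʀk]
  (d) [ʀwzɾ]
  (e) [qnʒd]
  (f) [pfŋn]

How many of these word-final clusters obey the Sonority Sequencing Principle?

(a) 1-8-3-3 → violates
(b) 8-4-1-4 → violates
(c) 3-7-1 → violates
(d) 7-8-4-7 → violates
(e) 1-5-4-2 → violates
(f) 1-3-5-5 → violates

0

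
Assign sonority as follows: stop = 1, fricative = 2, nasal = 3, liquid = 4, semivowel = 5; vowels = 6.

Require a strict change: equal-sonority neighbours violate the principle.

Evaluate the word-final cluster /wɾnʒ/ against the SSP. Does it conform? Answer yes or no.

/w/ — semivowel, sonority 5.
/ɾ/ — liquid, sonority 4.
/n/ — nasal, sonority 3.
/ʒ/ — fricative, sonority 2.
The profile 5-4-3-2 strictly falls, so the word-final cluster satisfies the SSP.

yes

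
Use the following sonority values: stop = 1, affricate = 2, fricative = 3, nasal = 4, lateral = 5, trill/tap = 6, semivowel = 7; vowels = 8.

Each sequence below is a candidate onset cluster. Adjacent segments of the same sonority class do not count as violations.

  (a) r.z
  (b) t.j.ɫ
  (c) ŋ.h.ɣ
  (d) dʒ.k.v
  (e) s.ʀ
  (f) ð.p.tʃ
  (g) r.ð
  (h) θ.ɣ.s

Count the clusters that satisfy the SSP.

2

(a) 6-3 → violates
(b) 1-7-5 → violates
(c) 4-3-3 → violates
(d) 2-1-3 → violates
(e) 3-6 → obeys
(f) 3-1-2 → violates
(g) 6-3 → violates
(h) 3-3-3 → obeys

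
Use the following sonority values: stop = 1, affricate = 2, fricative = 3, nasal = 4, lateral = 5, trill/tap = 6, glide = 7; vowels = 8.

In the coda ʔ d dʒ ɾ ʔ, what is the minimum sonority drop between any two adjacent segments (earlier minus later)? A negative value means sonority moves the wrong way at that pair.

-4

/ʔ/ is a stop (sonority 1).
/d/ is a stop (sonority 1).
/dʒ/ is an affricate (sonority 2).
/ɾ/ is a trill/tap (sonority 6).
/ʔ/ is a stop (sonority 1).
/ʔ/→/d/: change +0.
/d/→/dʒ/: change -1.
/dʒ/→/ɾ/: change -4.
/ɾ/→/ʔ/: change +5.
Minimum = -4.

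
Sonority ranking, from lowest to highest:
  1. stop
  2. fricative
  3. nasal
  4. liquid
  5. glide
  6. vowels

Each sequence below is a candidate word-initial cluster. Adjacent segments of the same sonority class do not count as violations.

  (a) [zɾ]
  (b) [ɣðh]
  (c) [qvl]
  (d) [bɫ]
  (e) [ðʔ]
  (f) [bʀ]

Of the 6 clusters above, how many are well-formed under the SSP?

(a) [zɾ]: profile 2-4 — obeys.
(b) [ɣðh]: profile 2-2-2 — obeys.
(c) [qvl]: profile 1-2-4 — obeys.
(d) [bɫ]: profile 1-4 — obeys.
(e) [ðʔ]: profile 2-1 — violates.
(f) [bʀ]: profile 1-4 — obeys.

5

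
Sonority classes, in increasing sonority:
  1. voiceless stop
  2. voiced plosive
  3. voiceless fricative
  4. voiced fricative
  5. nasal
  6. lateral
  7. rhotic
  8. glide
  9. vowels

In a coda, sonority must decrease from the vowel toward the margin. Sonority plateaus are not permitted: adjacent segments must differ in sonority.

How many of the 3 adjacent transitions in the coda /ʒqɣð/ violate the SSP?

2

/ʒ/ is a voiced fricative (sonority 4).
/q/ is a voiceless stop (sonority 1).
/ɣ/ is a voiced fricative (sonority 4).
/ð/ is a voiced fricative (sonority 4).
/ʒ/→/q/: 4→1 (falls) — ok.
/q/→/ɣ/: 1→4 (does not fall) — violation.
/ɣ/→/ð/: 4→4 (plateau) — violation.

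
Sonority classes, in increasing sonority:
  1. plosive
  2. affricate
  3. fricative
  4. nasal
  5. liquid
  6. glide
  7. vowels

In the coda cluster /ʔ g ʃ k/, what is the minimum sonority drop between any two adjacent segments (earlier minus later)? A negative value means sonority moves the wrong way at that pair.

/ʔ/ is a plosive (sonority 1).
/g/ is a plosive (sonority 1).
/ʃ/ is a fricative (sonority 3).
/k/ is a plosive (sonority 1).
/ʔ/→/g/: change +0.
/g/→/ʃ/: change -2.
/ʃ/→/k/: change +2.
Minimum = -2.

-2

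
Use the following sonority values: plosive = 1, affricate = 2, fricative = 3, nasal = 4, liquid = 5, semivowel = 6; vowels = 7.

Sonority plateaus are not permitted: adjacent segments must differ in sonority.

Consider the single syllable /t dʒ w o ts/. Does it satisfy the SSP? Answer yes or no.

yes

Onset: /t/ is a plosive (sonority 1), /dʒ/ is an affricate (sonority 2), /w/ is a semivowel (sonority 6); then the nucleus /o/ (sonority 7).
Onset profile 1-2-6-7 — rises to the nucleus.
Coda: /ts/ is an affricate (sonority 2).
Coda profile 7-2 — falls from the nucleus.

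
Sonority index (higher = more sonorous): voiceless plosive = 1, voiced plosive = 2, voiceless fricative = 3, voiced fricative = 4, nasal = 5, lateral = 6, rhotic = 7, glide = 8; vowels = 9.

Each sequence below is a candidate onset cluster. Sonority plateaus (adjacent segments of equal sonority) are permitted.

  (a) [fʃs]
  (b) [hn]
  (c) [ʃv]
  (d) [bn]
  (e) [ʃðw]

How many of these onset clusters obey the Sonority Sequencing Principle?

(a) 3-3-3 → obeys
(b) 3-5 → obeys
(c) 3-4 → obeys
(d) 2-5 → obeys
(e) 3-4-8 → obeys

5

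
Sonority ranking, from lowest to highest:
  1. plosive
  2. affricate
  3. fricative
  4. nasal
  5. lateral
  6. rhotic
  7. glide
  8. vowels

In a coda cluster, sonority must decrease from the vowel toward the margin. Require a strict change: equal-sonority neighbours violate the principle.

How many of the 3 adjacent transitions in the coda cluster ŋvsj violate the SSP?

2

/ŋ/ — nasal, sonority 4.
/v/ — fricative, sonority 3.
/s/ — fricative, sonority 3.
/j/ — glide, sonority 7.
/ŋ/→/v/: 4→3 (falls) — ok.
/v/→/s/: 3→3 (plateau) — violation.
/s/→/j/: 3→7 (does not fall) — violation.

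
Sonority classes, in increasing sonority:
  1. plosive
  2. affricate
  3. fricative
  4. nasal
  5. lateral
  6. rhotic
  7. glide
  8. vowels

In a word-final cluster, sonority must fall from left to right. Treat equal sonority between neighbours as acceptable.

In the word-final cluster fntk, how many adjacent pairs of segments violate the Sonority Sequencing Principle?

1

/f/ is a fricative (sonority 3).
/n/ is a nasal (sonority 4).
/t/ is a plosive (sonority 1).
/k/ is a plosive (sonority 1).
/f/→/n/: 3→4 (does not fall) — violation.
/n/→/t/: 4→1 (falls) — ok.
/t/→/k/: 1→1 (plateau, allowed) — ok.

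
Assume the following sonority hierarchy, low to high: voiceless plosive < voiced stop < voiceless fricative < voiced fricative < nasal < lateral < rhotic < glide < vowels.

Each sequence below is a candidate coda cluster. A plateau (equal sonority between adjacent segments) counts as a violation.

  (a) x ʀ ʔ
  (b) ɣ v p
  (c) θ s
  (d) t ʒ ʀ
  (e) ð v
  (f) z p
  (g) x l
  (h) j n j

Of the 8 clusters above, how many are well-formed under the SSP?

(a) sonority 3-7-1: ill-formed.
(b) sonority 4-4-1: ill-formed.
(c) sonority 3-3: ill-formed.
(d) sonority 1-4-7: ill-formed.
(e) sonority 4-4: ill-formed.
(f) sonority 4-1: well-formed.
(g) sonority 3-6: ill-formed.
(h) sonority 8-5-8: ill-formed.

1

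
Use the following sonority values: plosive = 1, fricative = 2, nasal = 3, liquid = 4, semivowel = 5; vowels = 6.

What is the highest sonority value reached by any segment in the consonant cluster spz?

2

/s/ is a fricative (sonority 2).
/p/ is a plosive (sonority 1).
/z/ is a fricative (sonority 2).
The maximum is 2.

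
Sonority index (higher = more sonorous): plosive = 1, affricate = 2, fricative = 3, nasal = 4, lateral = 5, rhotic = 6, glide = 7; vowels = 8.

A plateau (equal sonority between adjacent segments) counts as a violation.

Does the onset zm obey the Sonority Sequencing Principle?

yes

/z/ — fricative, sonority 3.
/m/ — nasal, sonority 4.
The profile 3-4 strictly rises, so the onset satisfies the SSP.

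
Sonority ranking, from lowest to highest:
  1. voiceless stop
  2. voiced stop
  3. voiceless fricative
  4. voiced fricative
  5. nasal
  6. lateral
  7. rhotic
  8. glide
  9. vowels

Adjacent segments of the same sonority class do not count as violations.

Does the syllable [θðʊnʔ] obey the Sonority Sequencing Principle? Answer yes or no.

yes

Onset: /θ/ is a voiceless fricative (sonority 3), /ð/ is a voiced fricative (sonority 4); then the nucleus /ʊ/ (sonority 9).
Onset profile 3-4-9 — rises to the nucleus.
Coda: /n/ is a nasal (sonority 5), /ʔ/ is a voiceless stop (sonority 1).
Coda profile 9-5-1 — falls from the nucleus.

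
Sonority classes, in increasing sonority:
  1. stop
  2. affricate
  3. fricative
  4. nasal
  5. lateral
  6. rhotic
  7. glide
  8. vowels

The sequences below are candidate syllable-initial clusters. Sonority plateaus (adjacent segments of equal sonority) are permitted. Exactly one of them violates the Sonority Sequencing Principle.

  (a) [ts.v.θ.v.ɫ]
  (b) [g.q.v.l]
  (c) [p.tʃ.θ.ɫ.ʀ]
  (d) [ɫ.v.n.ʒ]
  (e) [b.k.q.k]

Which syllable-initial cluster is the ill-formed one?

d

(a) 2-3-3-3-5 → obeys
(b) 1-1-3-5 → obeys
(c) 1-2-3-5-6 → obeys
(d) 5-3-4-3 → violates
(e) 1-1-1-1 → obeys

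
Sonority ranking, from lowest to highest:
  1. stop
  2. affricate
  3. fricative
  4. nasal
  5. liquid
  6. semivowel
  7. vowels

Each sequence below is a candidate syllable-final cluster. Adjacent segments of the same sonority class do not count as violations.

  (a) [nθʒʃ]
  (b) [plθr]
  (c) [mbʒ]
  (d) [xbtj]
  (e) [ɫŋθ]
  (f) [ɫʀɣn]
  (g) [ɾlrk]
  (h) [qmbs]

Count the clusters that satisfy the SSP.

(a) sonority 4-3-3-3: well-formed.
(b) sonority 1-5-3-5: ill-formed.
(c) sonority 4-1-3: ill-formed.
(d) sonority 3-1-1-6: ill-formed.
(e) sonority 5-4-3: well-formed.
(f) sonority 5-5-3-4: ill-formed.
(g) sonority 5-5-5-1: well-formed.
(h) sonority 1-4-1-3: ill-formed.

3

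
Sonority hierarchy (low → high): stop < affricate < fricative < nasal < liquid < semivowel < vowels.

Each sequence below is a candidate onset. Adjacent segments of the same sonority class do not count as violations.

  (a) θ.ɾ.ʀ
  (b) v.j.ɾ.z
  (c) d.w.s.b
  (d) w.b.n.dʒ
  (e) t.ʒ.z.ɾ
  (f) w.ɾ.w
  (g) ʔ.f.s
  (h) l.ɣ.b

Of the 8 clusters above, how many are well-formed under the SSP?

3

(a) θ.ɾ.ʀ: profile 3-5-5 — obeys.
(b) v.j.ɾ.z: profile 3-6-5-3 — violates.
(c) d.w.s.b: profile 1-6-3-1 — violates.
(d) w.b.n.dʒ: profile 6-1-4-2 — violates.
(e) t.ʒ.z.ɾ: profile 1-3-3-5 — obeys.
(f) w.ɾ.w: profile 6-5-6 — violates.
(g) ʔ.f.s: profile 1-3-3 — obeys.
(h) l.ɣ.b: profile 5-3-1 — violates.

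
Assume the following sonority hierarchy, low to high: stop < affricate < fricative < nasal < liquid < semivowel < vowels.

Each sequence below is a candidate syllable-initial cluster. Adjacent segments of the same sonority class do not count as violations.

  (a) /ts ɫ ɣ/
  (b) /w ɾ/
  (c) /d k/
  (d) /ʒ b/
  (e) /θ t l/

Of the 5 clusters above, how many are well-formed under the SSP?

(a) /ts ɫ ɣ/: profile 2-5-3 — violates.
(b) /w ɾ/: profile 6-5 — violates.
(c) /d k/: profile 1-1 — obeys.
(d) /ʒ b/: profile 3-1 — violates.
(e) /θ t l/: profile 3-1-5 — violates.

1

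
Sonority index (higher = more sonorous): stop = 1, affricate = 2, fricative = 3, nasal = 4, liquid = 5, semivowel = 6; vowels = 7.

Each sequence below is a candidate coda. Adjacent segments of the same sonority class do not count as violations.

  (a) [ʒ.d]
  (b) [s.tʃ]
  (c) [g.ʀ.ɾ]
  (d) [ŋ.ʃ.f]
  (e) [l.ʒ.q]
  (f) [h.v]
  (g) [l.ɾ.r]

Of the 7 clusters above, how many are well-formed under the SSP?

(a) 3-1 → obeys
(b) 3-2 → obeys
(c) 1-5-5 → violates
(d) 4-3-3 → obeys
(e) 5-3-1 → obeys
(f) 3-3 → obeys
(g) 5-5-5 → obeys

6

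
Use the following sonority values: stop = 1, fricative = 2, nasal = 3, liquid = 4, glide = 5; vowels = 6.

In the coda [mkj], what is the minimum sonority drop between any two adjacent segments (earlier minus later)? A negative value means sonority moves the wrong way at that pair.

-4

/m/: nasal = 3.
/k/: stop = 1.
/j/: glide = 5.
/m/→/k/: change +2.
/k/→/j/: change -4.
Minimum = -4.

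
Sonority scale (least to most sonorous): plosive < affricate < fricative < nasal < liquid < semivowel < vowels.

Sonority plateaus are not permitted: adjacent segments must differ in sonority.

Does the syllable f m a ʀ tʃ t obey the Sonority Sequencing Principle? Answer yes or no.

Onset: /f/ is a fricative (sonority 3), /m/ is a nasal (sonority 4); then the nucleus /a/ (sonority 7).
Onset profile 3-4-7 — rises to the nucleus.
Coda: /ʀ/ is a liquid (sonority 5), /tʃ/ is an affricate (sonority 2), /t/ is a plosive (sonority 1).
Coda profile 7-5-2-1 — falls from the nucleus.

yes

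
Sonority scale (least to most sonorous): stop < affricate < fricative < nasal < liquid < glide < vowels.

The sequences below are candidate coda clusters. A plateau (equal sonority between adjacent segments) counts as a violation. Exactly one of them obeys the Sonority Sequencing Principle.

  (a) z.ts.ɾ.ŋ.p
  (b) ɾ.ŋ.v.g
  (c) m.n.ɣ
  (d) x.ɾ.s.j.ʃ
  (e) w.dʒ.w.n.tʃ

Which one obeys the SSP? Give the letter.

(a) z.ts.ɾ.ŋ.p: profile 3-2-5-4-1 — violates.
(b) ɾ.ŋ.v.g: profile 5-4-3-1 — obeys.
(c) m.n.ɣ: profile 4-4-3 — violates.
(d) x.ɾ.s.j.ʃ: profile 3-5-3-6-3 — violates.
(e) w.dʒ.w.n.tʃ: profile 6-2-6-4-2 — violates.

b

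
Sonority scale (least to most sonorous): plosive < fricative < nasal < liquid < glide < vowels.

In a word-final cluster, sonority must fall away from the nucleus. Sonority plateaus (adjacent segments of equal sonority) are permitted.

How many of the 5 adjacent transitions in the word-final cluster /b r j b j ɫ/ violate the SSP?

/b/ is a plosive (sonority 1).
/r/ is a liquid (sonority 4).
/j/ is a glide (sonority 5).
/b/ is a plosive (sonority 1).
/j/ is a glide (sonority 5).
/ɫ/ is a liquid (sonority 4).
/b/→/r/: 1→4 (does not fall) — violation.
/r/→/j/: 4→5 (does not fall) — violation.
/j/→/b/: 5→1 (falls) — ok.
/b/→/j/: 1→5 (does not fall) — violation.
/j/→/ɫ/: 5→4 (falls) — ok.

3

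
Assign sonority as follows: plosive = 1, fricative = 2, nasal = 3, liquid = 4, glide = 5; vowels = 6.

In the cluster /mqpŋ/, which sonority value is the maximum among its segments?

3

/m/: nasal = 3.
/q/: plosive = 1.
/p/: plosive = 1.
/ŋ/: nasal = 3.
The maximum is 3.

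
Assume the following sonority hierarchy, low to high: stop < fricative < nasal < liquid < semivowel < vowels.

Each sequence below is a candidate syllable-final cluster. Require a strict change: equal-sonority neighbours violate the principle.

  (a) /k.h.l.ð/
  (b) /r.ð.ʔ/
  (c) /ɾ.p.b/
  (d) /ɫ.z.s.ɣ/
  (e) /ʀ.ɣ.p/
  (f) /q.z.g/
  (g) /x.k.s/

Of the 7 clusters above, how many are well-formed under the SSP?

2

(a) 1-2-4-2 → violates
(b) 4-2-1 → obeys
(c) 4-1-1 → violates
(d) 4-2-2-2 → violates
(e) 4-2-1 → obeys
(f) 1-2-1 → violates
(g) 2-1-2 → violates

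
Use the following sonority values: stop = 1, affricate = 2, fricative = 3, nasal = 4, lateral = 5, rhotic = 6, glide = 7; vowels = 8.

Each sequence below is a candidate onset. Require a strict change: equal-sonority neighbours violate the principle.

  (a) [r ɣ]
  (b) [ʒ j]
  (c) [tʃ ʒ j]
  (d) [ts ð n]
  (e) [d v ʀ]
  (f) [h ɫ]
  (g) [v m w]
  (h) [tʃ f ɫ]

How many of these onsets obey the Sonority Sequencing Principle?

(a) 6-3 → violates
(b) 3-7 → obeys
(c) 2-3-7 → obeys
(d) 2-3-4 → obeys
(e) 1-3-6 → obeys
(f) 3-5 → obeys
(g) 3-4-7 → obeys
(h) 2-3-5 → obeys

7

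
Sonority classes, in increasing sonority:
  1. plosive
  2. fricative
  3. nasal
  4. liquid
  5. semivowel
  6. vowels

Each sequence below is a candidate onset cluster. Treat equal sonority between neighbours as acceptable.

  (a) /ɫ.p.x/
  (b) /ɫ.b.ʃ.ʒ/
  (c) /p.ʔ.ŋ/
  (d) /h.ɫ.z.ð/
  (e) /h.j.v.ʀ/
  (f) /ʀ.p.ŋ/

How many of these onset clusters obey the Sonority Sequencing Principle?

1

(a) sonority 4-1-2: ill-formed.
(b) sonority 4-1-2-2: ill-formed.
(c) sonority 1-1-3: well-formed.
(d) sonority 2-4-2-2: ill-formed.
(e) sonority 2-5-2-4: ill-formed.
(f) sonority 4-1-3: ill-formed.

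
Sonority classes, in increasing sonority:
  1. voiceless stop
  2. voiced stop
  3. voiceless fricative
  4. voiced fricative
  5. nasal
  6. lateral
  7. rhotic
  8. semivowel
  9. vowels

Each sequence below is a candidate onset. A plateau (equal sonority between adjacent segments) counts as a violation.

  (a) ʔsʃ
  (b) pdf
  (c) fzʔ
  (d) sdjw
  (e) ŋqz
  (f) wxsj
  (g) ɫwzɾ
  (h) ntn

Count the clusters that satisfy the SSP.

(a) ʔsʃ: profile 1-3-3 — violates.
(b) pdf: profile 1-2-3 — obeys.
(c) fzʔ: profile 3-4-1 — violates.
(d) sdjw: profile 3-2-8-8 — violates.
(e) ŋqz: profile 5-1-4 — violates.
(f) wxsj: profile 8-3-3-8 — violates.
(g) ɫwzɾ: profile 6-8-4-7 — violates.
(h) ntn: profile 5-1-5 — violates.

1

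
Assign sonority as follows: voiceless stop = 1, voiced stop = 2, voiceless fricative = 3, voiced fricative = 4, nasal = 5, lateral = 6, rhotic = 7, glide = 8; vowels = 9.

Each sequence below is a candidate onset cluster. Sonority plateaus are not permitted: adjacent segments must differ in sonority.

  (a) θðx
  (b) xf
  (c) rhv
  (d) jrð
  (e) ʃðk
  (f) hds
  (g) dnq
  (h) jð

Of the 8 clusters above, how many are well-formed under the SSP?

(a) sonority 3-4-3: ill-formed.
(b) sonority 3-3: ill-formed.
(c) sonority 7-3-4: ill-formed.
(d) sonority 8-7-4: ill-formed.
(e) sonority 3-4-1: ill-formed.
(f) sonority 3-2-3: ill-formed.
(g) sonority 2-5-1: ill-formed.
(h) sonority 8-4: ill-formed.

0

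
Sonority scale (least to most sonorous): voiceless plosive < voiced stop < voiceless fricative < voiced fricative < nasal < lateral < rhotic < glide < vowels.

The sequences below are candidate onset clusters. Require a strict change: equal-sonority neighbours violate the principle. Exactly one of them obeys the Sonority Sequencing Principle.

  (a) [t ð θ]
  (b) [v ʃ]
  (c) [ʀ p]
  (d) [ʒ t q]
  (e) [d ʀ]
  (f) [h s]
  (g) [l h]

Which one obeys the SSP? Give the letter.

e

(a) [t ð θ]: profile 1-4-3 — violates.
(b) [v ʃ]: profile 4-3 — violates.
(c) [ʀ p]: profile 7-1 — violates.
(d) [ʒ t q]: profile 4-1-1 — violates.
(e) [d ʀ]: profile 2-7 — obeys.
(f) [h s]: profile 3-3 — violates.
(g) [l h]: profile 6-3 — violates.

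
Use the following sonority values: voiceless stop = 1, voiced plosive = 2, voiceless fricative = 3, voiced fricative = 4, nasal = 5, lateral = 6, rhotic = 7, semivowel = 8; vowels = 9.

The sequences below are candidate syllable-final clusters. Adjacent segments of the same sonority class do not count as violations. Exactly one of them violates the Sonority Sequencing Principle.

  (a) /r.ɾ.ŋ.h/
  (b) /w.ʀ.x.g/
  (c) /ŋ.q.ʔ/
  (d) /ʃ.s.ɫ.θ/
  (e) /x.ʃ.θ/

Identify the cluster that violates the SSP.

(a) sonority 7-7-5-3: well-formed.
(b) sonority 8-7-3-2: well-formed.
(c) sonority 5-1-1: well-formed.
(d) sonority 3-3-6-3: ill-formed.
(e) sonority 3-3-3: well-formed.

d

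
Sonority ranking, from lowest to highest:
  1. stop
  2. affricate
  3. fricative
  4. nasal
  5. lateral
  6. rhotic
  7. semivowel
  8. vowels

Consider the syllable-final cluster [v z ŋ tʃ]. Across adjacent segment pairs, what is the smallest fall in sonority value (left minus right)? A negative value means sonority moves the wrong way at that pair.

-1

/v/ — fricative, sonority 3.
/z/ — fricative, sonority 3.
/ŋ/ — nasal, sonority 4.
/tʃ/ — affricate, sonority 2.
/v/→/z/: change +0.
/z/→/ŋ/: change -1.
/ŋ/→/tʃ/: change +2.
Minimum = -1.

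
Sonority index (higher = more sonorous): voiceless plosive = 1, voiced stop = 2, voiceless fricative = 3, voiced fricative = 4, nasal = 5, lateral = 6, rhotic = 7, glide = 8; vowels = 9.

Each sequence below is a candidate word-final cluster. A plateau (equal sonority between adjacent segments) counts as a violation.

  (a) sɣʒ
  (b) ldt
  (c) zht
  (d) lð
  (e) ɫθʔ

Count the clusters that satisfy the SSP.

4

(a) sɣʒ: profile 3-4-4 — violates.
(b) ldt: profile 6-2-1 — obeys.
(c) zht: profile 4-3-1 — obeys.
(d) lð: profile 6-4 — obeys.
(e) ɫθʔ: profile 6-3-1 — obeys.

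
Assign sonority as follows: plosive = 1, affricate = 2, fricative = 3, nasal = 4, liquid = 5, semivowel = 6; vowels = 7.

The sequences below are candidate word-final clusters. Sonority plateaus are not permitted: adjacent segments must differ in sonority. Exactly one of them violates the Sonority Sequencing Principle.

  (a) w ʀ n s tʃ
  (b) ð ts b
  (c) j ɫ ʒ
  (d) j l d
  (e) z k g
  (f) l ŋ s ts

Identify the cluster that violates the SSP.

e

(a) w ʀ n s tʃ: profile 6-5-4-3-2 — obeys.
(b) ð ts b: profile 3-2-1 — obeys.
(c) j ɫ ʒ: profile 6-5-3 — obeys.
(d) j l d: profile 6-5-1 — obeys.
(e) z k g: profile 3-1-1 — violates.
(f) l ŋ s ts: profile 5-4-3-2 — obeys.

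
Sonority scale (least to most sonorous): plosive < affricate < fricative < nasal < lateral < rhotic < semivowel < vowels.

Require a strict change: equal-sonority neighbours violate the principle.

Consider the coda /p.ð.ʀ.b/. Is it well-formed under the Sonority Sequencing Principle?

/p/: plosive = 1.
/ð/: fricative = 3.
/ʀ/: rhotic = 6.
/b/: plosive = 1.
The profile is 1-3-6-1. Between /p/ (1) and /ð/ (3) sonority does not fall, so the cluster violates the SSP.

no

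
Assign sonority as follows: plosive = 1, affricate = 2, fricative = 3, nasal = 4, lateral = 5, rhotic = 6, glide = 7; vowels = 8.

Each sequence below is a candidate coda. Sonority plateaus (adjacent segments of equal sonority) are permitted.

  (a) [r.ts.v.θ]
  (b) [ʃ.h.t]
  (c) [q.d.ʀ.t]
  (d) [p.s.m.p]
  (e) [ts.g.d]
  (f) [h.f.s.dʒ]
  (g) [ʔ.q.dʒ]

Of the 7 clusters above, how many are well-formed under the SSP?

3

(a) sonority 6-2-3-3: ill-formed.
(b) sonority 3-3-1: well-formed.
(c) sonority 1-1-6-1: ill-formed.
(d) sonority 1-3-4-1: ill-formed.
(e) sonority 2-1-1: well-formed.
(f) sonority 3-3-3-2: well-formed.
(g) sonority 1-1-2: ill-formed.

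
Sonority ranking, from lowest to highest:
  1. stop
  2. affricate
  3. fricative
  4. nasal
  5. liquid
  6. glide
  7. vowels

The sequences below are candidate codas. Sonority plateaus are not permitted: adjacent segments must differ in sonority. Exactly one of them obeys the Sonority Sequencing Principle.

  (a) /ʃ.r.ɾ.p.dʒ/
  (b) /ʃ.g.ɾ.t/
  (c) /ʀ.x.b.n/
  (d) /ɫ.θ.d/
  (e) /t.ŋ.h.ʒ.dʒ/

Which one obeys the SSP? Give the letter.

d

(a) /ʃ.r.ɾ.p.dʒ/: profile 3-5-5-1-2 — violates.
(b) /ʃ.g.ɾ.t/: profile 3-1-5-1 — violates.
(c) /ʀ.x.b.n/: profile 5-3-1-4 — violates.
(d) /ɫ.θ.d/: profile 5-3-1 — obeys.
(e) /t.ŋ.h.ʒ.dʒ/: profile 1-4-3-3-2 — violates.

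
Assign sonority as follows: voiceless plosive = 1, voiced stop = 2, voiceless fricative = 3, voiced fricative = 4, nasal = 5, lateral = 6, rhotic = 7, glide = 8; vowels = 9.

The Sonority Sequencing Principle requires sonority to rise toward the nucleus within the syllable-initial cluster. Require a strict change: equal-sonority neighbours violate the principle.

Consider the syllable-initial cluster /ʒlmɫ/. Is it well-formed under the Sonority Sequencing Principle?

/ʒ/ — voiced fricative, sonority 4.
/l/ — lateral, sonority 6.
/m/ — nasal, sonority 5.
/ɫ/ — lateral, sonority 6.
The profile is 4-6-5-6. Between /l/ (6) and /m/ (5) sonority does not rise, so the cluster violates the SSP.

no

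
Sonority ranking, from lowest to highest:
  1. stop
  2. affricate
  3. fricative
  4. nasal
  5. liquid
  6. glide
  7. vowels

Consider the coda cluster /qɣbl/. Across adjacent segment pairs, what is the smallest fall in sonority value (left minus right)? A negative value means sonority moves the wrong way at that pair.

-4

/q/ is a stop (sonority 1).
/ɣ/ is a fricative (sonority 3).
/b/ is a stop (sonority 1).
/l/ is a liquid (sonority 5).
/q/→/ɣ/: change -2.
/ɣ/→/b/: change +2.
/b/→/l/: change -4.
Minimum = -4.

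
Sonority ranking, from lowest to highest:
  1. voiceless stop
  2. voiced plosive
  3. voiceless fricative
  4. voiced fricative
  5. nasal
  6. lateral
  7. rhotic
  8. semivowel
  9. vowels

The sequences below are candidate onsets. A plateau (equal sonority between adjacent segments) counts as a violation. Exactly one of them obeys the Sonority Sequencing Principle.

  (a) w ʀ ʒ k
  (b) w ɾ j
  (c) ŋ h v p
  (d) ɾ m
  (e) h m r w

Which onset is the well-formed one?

(a) 8-7-4-1 → violates
(b) 8-7-8 → violates
(c) 5-3-4-1 → violates
(d) 7-5 → violates
(e) 3-5-7-8 → obeys

e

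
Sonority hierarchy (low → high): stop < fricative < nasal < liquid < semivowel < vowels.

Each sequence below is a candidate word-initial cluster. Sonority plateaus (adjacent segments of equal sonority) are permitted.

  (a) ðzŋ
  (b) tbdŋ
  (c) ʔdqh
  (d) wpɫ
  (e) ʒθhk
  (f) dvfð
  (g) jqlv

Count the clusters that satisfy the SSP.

4

(a) ðzŋ: profile 2-2-3 — obeys.
(b) tbdŋ: profile 1-1-1-3 — obeys.
(c) ʔdqh: profile 1-1-1-2 — obeys.
(d) wpɫ: profile 5-1-4 — violates.
(e) ʒθhk: profile 2-2-2-1 — violates.
(f) dvfð: profile 1-2-2-2 — obeys.
(g) jqlv: profile 5-1-4-2 — violates.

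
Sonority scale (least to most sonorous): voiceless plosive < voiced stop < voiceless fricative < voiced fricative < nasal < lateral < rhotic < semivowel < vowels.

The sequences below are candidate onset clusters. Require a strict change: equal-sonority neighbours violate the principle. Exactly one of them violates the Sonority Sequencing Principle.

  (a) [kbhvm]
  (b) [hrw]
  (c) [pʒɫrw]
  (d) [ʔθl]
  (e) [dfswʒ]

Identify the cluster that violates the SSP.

(a) sonority 1-2-3-4-5: well-formed.
(b) sonority 3-7-8: well-formed.
(c) sonority 1-4-6-7-8: well-formed.
(d) sonority 1-3-6: well-formed.
(e) sonority 2-3-3-8-4: ill-formed.

e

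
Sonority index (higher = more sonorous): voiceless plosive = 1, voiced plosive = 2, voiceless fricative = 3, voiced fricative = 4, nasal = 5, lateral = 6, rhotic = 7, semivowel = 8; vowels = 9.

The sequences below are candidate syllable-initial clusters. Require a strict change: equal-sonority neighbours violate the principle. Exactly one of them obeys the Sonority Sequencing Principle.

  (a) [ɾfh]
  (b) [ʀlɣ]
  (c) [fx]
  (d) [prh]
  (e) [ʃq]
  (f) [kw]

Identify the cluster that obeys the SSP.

(a) 7-3-3 → violates
(b) 7-6-4 → violates
(c) 3-3 → violates
(d) 1-7-3 → violates
(e) 3-1 → violates
(f) 1-8 → obeys

f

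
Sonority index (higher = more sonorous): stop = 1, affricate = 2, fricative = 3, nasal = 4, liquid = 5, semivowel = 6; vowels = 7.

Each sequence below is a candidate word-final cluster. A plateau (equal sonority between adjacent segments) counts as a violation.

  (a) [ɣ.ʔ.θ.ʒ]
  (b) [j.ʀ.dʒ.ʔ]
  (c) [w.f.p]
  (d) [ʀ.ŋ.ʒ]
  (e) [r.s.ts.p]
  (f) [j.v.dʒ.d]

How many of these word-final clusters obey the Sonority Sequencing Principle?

(a) sonority 3-1-3-3: ill-formed.
(b) sonority 6-5-2-1: well-formed.
(c) sonority 6-3-1: well-formed.
(d) sonority 5-4-3: well-formed.
(e) sonority 5-3-2-1: well-formed.
(f) sonority 6-3-2-1: well-formed.

5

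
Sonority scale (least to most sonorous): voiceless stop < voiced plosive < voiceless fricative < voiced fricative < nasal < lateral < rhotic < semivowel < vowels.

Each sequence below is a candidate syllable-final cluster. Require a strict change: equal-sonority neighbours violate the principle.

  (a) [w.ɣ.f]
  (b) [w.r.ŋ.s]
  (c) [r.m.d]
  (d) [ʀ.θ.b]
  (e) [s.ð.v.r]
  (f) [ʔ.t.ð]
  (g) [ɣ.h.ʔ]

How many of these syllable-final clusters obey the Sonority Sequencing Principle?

(a) [w.ɣ.f]: profile 8-4-3 — obeys.
(b) [w.r.ŋ.s]: profile 8-7-5-3 — obeys.
(c) [r.m.d]: profile 7-5-2 — obeys.
(d) [ʀ.θ.b]: profile 7-3-2 — obeys.
(e) [s.ð.v.r]: profile 3-4-4-7 — violates.
(f) [ʔ.t.ð]: profile 1-1-4 — violates.
(g) [ɣ.h.ʔ]: profile 4-3-1 — obeys.

5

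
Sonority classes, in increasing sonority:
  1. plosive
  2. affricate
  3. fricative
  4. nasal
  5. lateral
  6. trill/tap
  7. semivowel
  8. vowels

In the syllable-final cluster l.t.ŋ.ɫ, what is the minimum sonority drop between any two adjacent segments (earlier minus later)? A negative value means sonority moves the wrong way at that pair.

/l/: lateral = 5.
/t/: plosive = 1.
/ŋ/: nasal = 4.
/ɫ/: lateral = 5.
/l/→/t/: change +4.
/t/→/ŋ/: change -3.
/ŋ/→/ɫ/: change -1.
Minimum = -3.

-3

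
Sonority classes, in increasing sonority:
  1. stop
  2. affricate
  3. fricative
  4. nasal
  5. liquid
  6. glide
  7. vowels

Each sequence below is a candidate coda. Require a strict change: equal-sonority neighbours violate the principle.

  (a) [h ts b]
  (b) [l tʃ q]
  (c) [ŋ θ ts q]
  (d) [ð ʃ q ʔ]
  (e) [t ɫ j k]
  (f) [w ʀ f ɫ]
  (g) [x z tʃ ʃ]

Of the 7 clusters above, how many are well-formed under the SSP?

3

(a) [h ts b]: profile 3-2-1 — obeys.
(b) [l tʃ q]: profile 5-2-1 — obeys.
(c) [ŋ θ ts q]: profile 4-3-2-1 — obeys.
(d) [ð ʃ q ʔ]: profile 3-3-1-1 — violates.
(e) [t ɫ j k]: profile 1-5-6-1 — violates.
(f) [w ʀ f ɫ]: profile 6-5-3-5 — violates.
(g) [x z tʃ ʃ]: profile 3-3-2-3 — violates.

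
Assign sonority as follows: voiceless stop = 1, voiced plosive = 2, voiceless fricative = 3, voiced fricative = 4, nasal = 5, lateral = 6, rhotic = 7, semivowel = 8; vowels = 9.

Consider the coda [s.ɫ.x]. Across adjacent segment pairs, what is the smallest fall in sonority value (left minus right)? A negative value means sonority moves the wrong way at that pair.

-3

/s/ — voiceless fricative, sonority 3.
/ɫ/ — lateral, sonority 6.
/x/ — voiceless fricative, sonority 3.
/s/→/ɫ/: change -3.
/ɫ/→/x/: change +3.
Minimum = -3.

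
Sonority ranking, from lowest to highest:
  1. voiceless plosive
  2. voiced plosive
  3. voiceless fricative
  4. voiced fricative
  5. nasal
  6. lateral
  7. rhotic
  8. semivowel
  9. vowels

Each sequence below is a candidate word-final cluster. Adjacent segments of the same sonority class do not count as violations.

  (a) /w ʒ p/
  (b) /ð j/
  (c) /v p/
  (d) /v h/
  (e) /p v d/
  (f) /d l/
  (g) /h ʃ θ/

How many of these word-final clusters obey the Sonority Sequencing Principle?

4

(a) 8-4-1 → obeys
(b) 4-8 → violates
(c) 4-1 → obeys
(d) 4-3 → obeys
(e) 1-4-2 → violates
(f) 2-6 → violates
(g) 3-3-3 → obeys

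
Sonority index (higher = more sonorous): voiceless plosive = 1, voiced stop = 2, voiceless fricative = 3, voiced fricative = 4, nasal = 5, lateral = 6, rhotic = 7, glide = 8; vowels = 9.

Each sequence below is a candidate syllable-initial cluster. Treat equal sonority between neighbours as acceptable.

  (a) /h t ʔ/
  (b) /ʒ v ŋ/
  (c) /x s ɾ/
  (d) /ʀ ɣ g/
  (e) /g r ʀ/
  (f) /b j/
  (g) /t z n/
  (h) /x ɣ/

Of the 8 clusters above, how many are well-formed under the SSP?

6

(a) /h t ʔ/: profile 3-1-1 — violates.
(b) /ʒ v ŋ/: profile 4-4-5 — obeys.
(c) /x s ɾ/: profile 3-3-7 — obeys.
(d) /ʀ ɣ g/: profile 7-4-2 — violates.
(e) /g r ʀ/: profile 2-7-7 — obeys.
(f) /b j/: profile 2-8 — obeys.
(g) /t z n/: profile 1-4-5 — obeys.
(h) /x ɣ/: profile 3-4 — obeys.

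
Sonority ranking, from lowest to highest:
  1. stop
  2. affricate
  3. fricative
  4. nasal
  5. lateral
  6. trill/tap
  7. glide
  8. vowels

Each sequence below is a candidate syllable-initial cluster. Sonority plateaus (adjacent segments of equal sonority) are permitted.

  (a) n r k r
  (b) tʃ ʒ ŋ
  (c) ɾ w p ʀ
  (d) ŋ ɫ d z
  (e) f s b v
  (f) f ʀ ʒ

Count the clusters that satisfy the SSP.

(a) sonority 4-6-1-6: ill-formed.
(b) sonority 2-3-4: well-formed.
(c) sonority 6-7-1-6: ill-formed.
(d) sonority 4-5-1-3: ill-formed.
(e) sonority 3-3-1-3: ill-formed.
(f) sonority 3-6-3: ill-formed.

1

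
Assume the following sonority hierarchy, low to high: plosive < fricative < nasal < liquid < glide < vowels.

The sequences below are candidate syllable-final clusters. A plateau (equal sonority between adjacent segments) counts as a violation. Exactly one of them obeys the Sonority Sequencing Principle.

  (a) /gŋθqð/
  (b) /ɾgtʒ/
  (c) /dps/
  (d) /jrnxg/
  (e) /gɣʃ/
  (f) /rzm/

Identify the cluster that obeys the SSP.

(a) sonority 1-3-2-1-2: ill-formed.
(b) sonority 4-1-1-2: ill-formed.
(c) sonority 1-1-2: ill-formed.
(d) sonority 5-4-3-2-1: well-formed.
(e) sonority 1-2-2: ill-formed.
(f) sonority 4-2-3: ill-formed.

d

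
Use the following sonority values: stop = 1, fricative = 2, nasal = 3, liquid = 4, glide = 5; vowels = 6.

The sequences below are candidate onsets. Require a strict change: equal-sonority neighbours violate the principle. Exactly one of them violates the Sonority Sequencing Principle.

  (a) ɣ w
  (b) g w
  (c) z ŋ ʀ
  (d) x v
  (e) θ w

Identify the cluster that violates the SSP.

(a) ɣ w: profile 2-5 — obeys.
(b) g w: profile 1-5 — obeys.
(c) z ŋ ʀ: profile 2-3-4 — obeys.
(d) x v: profile 2-2 — violates.
(e) θ w: profile 2-5 — obeys.

d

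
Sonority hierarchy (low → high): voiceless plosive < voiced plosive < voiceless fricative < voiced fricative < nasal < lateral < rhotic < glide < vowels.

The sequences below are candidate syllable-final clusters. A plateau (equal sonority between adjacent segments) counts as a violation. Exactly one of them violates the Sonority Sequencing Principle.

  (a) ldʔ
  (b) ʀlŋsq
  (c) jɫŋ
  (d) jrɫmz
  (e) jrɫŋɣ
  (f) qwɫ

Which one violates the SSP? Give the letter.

(a) 6-2-1 → obeys
(b) 7-6-5-3-1 → obeys
(c) 8-6-5 → obeys
(d) 8-7-6-5-4 → obeys
(e) 8-7-6-5-4 → obeys
(f) 1-8-6 → violates

f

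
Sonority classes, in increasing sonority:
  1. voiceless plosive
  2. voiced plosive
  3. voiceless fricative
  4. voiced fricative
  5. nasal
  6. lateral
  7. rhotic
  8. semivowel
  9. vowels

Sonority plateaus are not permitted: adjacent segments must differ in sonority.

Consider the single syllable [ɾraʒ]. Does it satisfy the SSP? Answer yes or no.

Onset: /ɾ/ is a rhotic (sonority 7), /r/ is a rhotic (sonority 7); then the nucleus /a/ (sonority 9).
Onset profile 7-7-9 — does not strictly rise throughout.
Coda: /ʒ/ is a voiced fricative (sonority 4).
Coda profile 9-4 — falls from the nucleus.

no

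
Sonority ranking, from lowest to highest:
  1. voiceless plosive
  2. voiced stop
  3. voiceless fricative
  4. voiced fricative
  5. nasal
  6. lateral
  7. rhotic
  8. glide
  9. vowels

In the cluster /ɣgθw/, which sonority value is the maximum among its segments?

/ɣ/ is a voiced fricative (sonority 4).
/g/ is a voiced stop (sonority 2).
/θ/ is a voiceless fricative (sonority 3).
/w/ is a glide (sonority 8).
The maximum is 8.

8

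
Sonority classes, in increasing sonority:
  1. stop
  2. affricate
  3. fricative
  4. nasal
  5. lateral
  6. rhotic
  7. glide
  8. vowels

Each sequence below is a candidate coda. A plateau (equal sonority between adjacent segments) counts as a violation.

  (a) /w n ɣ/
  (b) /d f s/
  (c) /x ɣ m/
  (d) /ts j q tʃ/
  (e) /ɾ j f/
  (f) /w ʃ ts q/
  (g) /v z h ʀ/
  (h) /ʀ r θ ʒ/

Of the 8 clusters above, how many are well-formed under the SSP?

(a) sonority 7-4-3: well-formed.
(b) sonority 1-3-3: ill-formed.
(c) sonority 3-3-4: ill-formed.
(d) sonority 2-7-1-2: ill-formed.
(e) sonority 6-7-3: ill-formed.
(f) sonority 7-3-2-1: well-formed.
(g) sonority 3-3-3-6: ill-formed.
(h) sonority 6-6-3-3: ill-formed.

2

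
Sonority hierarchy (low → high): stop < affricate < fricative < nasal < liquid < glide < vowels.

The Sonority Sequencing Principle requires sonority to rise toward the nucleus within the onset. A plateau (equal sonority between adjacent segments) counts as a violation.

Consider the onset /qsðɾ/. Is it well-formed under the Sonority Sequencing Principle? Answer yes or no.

/q/: stop = 1.
/s/: fricative = 3.
/ð/: fricative = 3.
/ɾ/: liquid = 5.
The profile is 1-3-3-5. Between /s/ (3) and /ð/ (3) sonority does not rise, so the cluster violates the SSP.

no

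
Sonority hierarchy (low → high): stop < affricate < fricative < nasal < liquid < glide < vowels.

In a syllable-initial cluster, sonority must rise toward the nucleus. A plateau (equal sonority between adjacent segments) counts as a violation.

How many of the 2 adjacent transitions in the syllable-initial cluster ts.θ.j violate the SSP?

0

/ts/ — affricate, sonority 2.
/θ/ — fricative, sonority 3.
/j/ — glide, sonority 6.
/ts/→/θ/: 2→3 (rises) — ok.
/θ/→/j/: 3→6 (rises) — ok.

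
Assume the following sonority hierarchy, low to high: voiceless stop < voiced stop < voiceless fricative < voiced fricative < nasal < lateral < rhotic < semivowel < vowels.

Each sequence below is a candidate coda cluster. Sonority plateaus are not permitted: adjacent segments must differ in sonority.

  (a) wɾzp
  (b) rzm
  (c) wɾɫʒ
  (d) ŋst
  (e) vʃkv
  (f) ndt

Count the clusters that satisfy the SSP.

(a) 8-7-4-1 → obeys
(b) 7-4-5 → violates
(c) 8-7-6-4 → obeys
(d) 5-3-1 → obeys
(e) 4-3-1-4 → violates
(f) 5-2-1 → obeys

4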